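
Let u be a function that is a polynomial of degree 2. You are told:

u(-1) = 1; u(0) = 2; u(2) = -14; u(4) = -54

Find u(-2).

-6

Write u(k) = ak² + bk + c; the 4 given values yield a linear system in the 3 coefficients.
Solving, u(k) = -3k² - 2k + 2.
Then u(-2) = -6.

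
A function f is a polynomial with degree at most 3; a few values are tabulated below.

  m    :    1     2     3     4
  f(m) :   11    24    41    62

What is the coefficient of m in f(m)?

First differences: 13, 17, 21. Second differences: 4, 4.
Level-2 differences are constant, so f has degree 2.
Fitting a degree-2 polynomial gives f(m) = 2m² + 7m + 2.
The coefficient of m is 7.

7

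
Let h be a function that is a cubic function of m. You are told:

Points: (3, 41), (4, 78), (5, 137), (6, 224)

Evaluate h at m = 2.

Write h(m) = am³ + bm² + cm + d; the 4 given values yield a linear system in the 4 coefficients.
Solving, h(m) = m³ - m² + 7m + 2.
Then h(2) = 20.

20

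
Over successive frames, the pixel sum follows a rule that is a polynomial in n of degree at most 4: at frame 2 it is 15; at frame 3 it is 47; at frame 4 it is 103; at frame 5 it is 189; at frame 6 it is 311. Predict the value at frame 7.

Write the value at n as s(n).
Write s(n) = an^4 + bn³ + cn² + dn + e; the 5 given values yield a linear system in the 5 coefficients.
Solving, the leading coefficient vanishes, and s(n) = n³ + 3n² - 2n - 1.
Then s(7) = 475.

475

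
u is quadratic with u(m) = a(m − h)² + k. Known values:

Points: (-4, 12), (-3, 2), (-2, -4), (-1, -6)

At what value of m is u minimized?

First differences -10, -6, -2; second difference 4 = 2a, so a = 2.
Expanding, the m-coefficient is −2ah = -4h; matching it to the data gives h = -1, and then k = -6.
So u(m) = 2(m + 1)² − 6.
Hence h = -1.

-1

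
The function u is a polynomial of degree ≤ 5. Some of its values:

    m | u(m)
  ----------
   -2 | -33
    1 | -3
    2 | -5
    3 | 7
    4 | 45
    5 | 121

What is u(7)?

435

Write u(m) = am^5 + bm^4 + cm³ + dm² + em + p; the 6 given values yield a linear system in the 6 coefficients.
Solving, the top 2 coefficients vanish, and u(m) = 2m³ - 5m² - m + 1.
Then u(7) = 435.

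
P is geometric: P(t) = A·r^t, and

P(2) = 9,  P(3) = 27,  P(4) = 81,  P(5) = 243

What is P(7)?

2187

Consecutive ratio: 27/9 = 3, and 81/27 = 3, so r = 3.
Then A·3^2 = 9 gives A = 1, and P(t) = 1·3^t.
P(7) = 1·3^7 = 2187.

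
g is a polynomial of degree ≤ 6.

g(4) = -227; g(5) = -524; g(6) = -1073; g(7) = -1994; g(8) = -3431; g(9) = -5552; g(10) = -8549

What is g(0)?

1

Write g(m) = am^6 + bm^5 + cm^4 + dm³ + em² + pm + q; the 7 given values yield a linear system in the 7 coefficients.
Solving, the top 2 coefficients vanish, and g(m) = -m^4 + 2m³ - 5m² - 5m + 1.
The constant term is g(0) = 1.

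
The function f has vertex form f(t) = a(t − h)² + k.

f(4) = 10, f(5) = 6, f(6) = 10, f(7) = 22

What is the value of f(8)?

42

First differences -4, 4, 12; second difference 8 = 2a, so a = 4.
Expanding, the t-coefficient is −2ah = -8h; matching it to the data gives h = 5, and then k = 6.
So f(t) = 4(t − 5)² + 6.
f(8) = 4·3² + 6 = 42.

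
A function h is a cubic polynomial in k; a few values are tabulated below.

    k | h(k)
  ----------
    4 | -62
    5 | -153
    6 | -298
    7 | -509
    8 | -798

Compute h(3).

Write h(k) = ak³ + bk² + ck + d; the 5 given values yield a linear system in the 4 coefficients.
Solving, h(k) = -2k³ + 3k² + 4k + 2.
Then h(3) = -13.

-13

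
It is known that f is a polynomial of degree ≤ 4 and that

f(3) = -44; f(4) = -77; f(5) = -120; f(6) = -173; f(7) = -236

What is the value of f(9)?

-392

Write f(n) = an^4 + bn³ + cn² + dn + e; the 5 given values yield a linear system in the 5 coefficients.
Solving, the top 2 coefficients vanish, and f(n) = -5n² + 2n - 5.
Then f(9) = -392.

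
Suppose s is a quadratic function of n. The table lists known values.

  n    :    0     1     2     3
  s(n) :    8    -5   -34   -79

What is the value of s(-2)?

-14

Write s(n) = an² + bn + c; the 4 given values yield a linear system in the 3 coefficients.
Solving, s(n) = -8n² - 5n + 8.
Then s(-2) = -14.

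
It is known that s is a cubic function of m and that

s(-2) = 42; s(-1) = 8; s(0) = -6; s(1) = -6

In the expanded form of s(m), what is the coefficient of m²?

Write s(m) = am³ + bm² + cm + d; the 4 given values yield a linear system in the 4 coefficients.
Solving, s(m) = -m³ + 7m² - 6m - 6.
The coefficient of m² is 7.

7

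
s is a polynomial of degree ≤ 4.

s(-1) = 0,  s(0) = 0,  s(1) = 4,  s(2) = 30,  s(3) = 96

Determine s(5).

First differences: 0, 4, 26, 66. Second differences: 4, 22, 40. Third differences: 18, 18.
Level-3 differences are constant, so s has degree 3.
Fitting a degree-3 polynomial gives s(t) = 3t³ + 2t² - t.
Then s(5) = 420.

420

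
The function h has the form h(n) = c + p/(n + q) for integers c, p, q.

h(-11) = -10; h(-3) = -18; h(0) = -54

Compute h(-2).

(h(n) − c)(n + q) = p for each data point; the three points give a linear system in c and q, then p follows.
Solving: c = -6, q = -1, p = 48, so h(n) = -6 + 48/(n − 1).
Then h(-2) = -6 + 48/(-3) = -22.

-22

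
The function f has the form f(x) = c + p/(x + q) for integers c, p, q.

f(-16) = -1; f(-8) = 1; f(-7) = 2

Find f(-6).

4

(f(x) − c)(x + q) = p for each data point; the three points give a linear system in c and q, then p follows.
Solving: c = -2, q = 4, p = -12, so f(x) = -2 − 12/(x + 4).
Then f(-6) = -2 − 12/(-2) = 4.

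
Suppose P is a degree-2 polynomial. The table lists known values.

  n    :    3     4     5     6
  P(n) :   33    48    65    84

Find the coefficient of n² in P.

First differences: 15, 17, 19. Second differences: 2, 2.
Level-2 differences are constant, so P has degree 2.
Fitting a degree-2 polynomial gives P(n) = n² + 8n.
The coefficient of n² is 1.

1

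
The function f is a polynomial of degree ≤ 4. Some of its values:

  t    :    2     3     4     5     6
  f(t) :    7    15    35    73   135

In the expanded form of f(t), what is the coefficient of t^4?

Write f(t) = at^4 + bt³ + ct² + dt + e; the 5 given values yield a linear system in the 5 coefficients.
Solving, the leading coefficient vanishes, and f(t) = t³ - 3t² + 4t + 3.
The coefficient of t^4 is 0.

0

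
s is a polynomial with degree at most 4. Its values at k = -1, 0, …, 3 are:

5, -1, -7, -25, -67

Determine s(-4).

First differences: -6, -6, -18, -42. Second differences: 0, -12, -24. Third differences: -12, -12.
Level-3 differences are constant, so s has degree 3.
Fitting a degree-3 polynomial gives s(k) = -2k³ - 4k - 1.
Then s(-4) = 143.

143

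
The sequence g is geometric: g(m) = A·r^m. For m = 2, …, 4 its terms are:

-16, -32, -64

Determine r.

Consecutive ratio: -32/(-16) = 2, and -64/(-32) = 2, so r = 2.
Then A·2^2 = -16 gives A = -4, and g(m) = -4·2^m.

2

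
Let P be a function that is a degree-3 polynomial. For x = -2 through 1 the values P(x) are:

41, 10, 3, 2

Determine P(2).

Write P(x) = ax³ + bx² + cx + d; the 4 given values yield a linear system in the 4 coefficients.
Solving, P(x) = -3x³ + 3x² - x + 3.
Then P(2) = -11.

-11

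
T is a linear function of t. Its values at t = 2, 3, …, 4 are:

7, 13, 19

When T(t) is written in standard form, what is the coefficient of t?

6

First differences: 6, 6.
Level-1 differences are constant, so T has degree 1.
Fitting a degree-1 polynomial gives T(t) = 6t - 5.
The coefficient of t is 6.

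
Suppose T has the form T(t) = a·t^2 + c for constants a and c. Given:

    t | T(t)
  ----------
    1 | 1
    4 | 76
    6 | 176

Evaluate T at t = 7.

From T(1) = 1 and T(4) = 76: 1a + c = 1 and 16a + c = 76.
Subtracting: 15a = 75, so a = 5; then c = 1 − 5·1 = -4.
So T(t) = 5t² − 4, and T(7) = 241.

241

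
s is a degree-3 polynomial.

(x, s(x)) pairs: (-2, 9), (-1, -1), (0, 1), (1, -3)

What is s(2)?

Write s(x) = ax³ + bx² + cx + d; the 4 given values yield a linear system in the 4 coefficients.
Solving, s(x) = -3x³ - 3x² + 2x + 1.
Then s(2) = -31.

-31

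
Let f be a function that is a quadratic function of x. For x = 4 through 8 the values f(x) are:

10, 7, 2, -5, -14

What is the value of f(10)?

First differences: -3, -5, -7, -9. Second differences: -2, -2, -2.
Level-2 differences are constant, so f has degree 2.
Fitting a degree-2 polynomial gives f(x) = -x² + 6x + 2.
Then f(10) = -38.

-38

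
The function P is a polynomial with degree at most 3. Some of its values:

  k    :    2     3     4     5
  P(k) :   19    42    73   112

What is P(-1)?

First differences: 23, 31, 39. Second differences: 8, 8.
Level-2 differences are constant, so P has degree 2.
Fitting a degree-2 polynomial gives P(k) = 4k² + 3k - 3.
Then P(-1) = -2.

-2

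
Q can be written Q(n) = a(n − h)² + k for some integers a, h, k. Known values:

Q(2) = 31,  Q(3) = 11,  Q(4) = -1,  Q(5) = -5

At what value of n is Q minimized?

First differences -20, -12, -4; second difference 8 = 2a, so a = 4.
Expanding, the n-coefficient is −2ah = -8h; matching it to the data gives h = 5, and then k = -5.
So Q(n) = 4(n − 5)² − 5.
Hence h = 5.

5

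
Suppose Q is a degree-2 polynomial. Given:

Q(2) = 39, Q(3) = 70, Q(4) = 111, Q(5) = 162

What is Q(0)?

7

Write Q(x) = ax² + bx + c; the 4 given values yield a linear system in the 3 coefficients.
Solving, Q(x) = 5x² + 6x + 7.
Then Q(0) = 7.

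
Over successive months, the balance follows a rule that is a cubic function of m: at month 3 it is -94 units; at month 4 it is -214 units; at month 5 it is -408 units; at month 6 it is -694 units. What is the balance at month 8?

-1614

Write the value at m as u(m).
Write u(m) = am³ + bm² + cm + d; the 4 given values yield a linear system in the 4 coefficients.
Solving, u(m) = -3m³ - m² - 2m + 2.
Then u(8) = -1614.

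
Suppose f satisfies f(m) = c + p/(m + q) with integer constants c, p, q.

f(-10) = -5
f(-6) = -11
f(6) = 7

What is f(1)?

17

(f(m) − c)(m + q) = p for each data point; the three points give a linear system in c and q, then p follows.
Solving: c = 1, q = 2, p = 48, so f(m) = 1 + 48/(m + 2).
Then f(1) = 1 + 48/3 = 17.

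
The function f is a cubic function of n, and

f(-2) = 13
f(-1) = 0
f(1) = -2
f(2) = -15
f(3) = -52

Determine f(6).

-427

Write f(n) = an³ + bn² + cn + d; the 5 given values yield a linear system in the 4 coefficients.
Solving, f(n) = -2n³ + n - 1.
Then f(6) = -427.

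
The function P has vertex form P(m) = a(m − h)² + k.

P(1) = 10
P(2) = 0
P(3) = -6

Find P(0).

First differences -10, -6; second difference 4 = 2a, so a = 2.
Expanding, the m-coefficient is −2ah = -4h; matching it to the data gives h = 4, and then k = -8.
So P(m) = 2(m − 4)² − 8.
P(0) = 2·(-4)² − 8 = 24.

24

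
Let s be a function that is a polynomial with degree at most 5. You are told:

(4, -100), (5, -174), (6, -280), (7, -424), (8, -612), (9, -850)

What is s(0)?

-4

First differences: -74, -106, -144, -188, -238. Second differences: -32, -38, -44, -50. Third differences: -6, -6, -6.
Level-3 differences are constant, so s has degree 3.
Fitting a degree-3 polynomial gives s(m) = -m³ - m² - 4m - 4.
The constant term is s(0) = -4.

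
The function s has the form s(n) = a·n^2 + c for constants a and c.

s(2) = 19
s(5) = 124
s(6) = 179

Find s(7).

From s(2) = 19 and s(5) = 124: 4a + c = 19 and 25a + c = 124.
Subtracting: 21a = 105, so a = 5; then c = 19 − 5·4 = -1.
So s(n) = 5n² − 1, and s(7) = 244.

244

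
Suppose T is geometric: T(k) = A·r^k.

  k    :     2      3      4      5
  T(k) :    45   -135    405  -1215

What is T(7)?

Consecutive ratio: -135/45 = -3, and 405/(-135) = -3, so r = -3.
Then A·(-3)^2 = 45 gives A = 5, and T(k) = 5·(-3)^k.
T(7) = 5·(-3)^7 = -10935.

-10935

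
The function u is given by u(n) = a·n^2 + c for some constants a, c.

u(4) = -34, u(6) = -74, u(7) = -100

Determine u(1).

-4

From u(4) = -34 and u(6) = -74: 16a + c = -34 and 36a + c = -74.
Subtracting: 20a = -40, so a = -2; then c = -34 − (-2)·16 = -2.
So u(n) = -2n² − 2, and u(1) = -4.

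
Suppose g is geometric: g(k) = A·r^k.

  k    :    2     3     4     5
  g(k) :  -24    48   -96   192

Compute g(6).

-384

Consecutive ratio: 48/(-24) = -2, and -96/48 = -2, so r = -2.
Then A·(-2)^2 = -24 gives A = -6, and g(k) = -6·(-2)^k.
g(6) = -6·(-2)^6 = -384.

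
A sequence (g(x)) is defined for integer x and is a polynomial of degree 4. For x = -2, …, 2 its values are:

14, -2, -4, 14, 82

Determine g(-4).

184

Write g(x) = ax^4 + bx³ + cx² + dx + e; the 5 given values yield a linear system in the 5 coefficients.
Solving, g(x) = x^4 + 3x³ + 9x² + 5x - 4.
Then g(-4) = 184.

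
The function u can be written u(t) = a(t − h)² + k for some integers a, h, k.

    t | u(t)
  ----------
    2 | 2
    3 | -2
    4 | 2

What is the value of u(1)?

14

First differences -4, 4; second difference 8 = 2a, so a = 4.
Expanding, the t-coefficient is −2ah = -8h; matching it to the data gives h = 3, and then k = -2.
So u(t) = 4(t − 3)² − 2.
u(1) = 4·(-2)² − 2 = 14.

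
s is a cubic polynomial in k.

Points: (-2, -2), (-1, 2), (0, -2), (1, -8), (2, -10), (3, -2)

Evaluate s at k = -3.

Write s(k) = ak³ + bk² + ck + d; the 6 given values yield a linear system in the 4 coefficients.
Solving, s(k) = k³ - k² - 6k - 2.
Then s(-3) = -20.

-20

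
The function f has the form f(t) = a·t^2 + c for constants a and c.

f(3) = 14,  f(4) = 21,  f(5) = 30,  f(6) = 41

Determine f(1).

From f(3) = 14 and f(4) = 21: 9a + c = 14 and 16a + c = 21.
Subtracting: 7a = 7, so a = 1; then c = 14 − 1·9 = 5.
So f(t) = 1t² + 5, and f(1) = 6.

6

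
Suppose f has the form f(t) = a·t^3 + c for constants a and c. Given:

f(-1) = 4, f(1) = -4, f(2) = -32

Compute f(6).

-864

From f(-1) = 4 and f(1) = -4: -1a + c = 4 and 1a + c = -4.
Subtracting: 2a = -8, so a = -4; then c = 4 − (-4)·(-1) = 0.
So f(t) = -4t³ + 0, and f(6) = -864.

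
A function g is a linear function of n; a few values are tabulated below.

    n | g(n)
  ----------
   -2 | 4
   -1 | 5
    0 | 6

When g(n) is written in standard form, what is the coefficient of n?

First differences: 1, 1.
Level-1 differences are constant, so g has degree 1.
Fitting a degree-1 polynomial gives g(n) = n + 6.
The coefficient of n is 1.

1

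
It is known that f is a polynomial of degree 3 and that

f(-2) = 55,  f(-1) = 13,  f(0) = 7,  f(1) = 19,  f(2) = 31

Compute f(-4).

319

First differences: -42, -6, 12, 12. Second differences: 36, 18, 0. Third differences: -18, -18.
Level-3 differences are constant, so f has degree 3.
Fitting a degree-3 polynomial gives f(n) = -3n³ + 9n² + 6n + 7.
Then f(-4) = 319.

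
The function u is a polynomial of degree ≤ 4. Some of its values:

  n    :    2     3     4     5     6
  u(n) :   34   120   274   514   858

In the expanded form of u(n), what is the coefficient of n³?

3

First differences: 86, 154, 240, 344. Second differences: 68, 86, 104. Third differences: 18, 18.
Level-3 differences are constant, so u has degree 3.
Fitting a degree-3 polynomial gives u(n) = 3n³ + 7n² - 6n - 6.
The coefficient of n³ is 3.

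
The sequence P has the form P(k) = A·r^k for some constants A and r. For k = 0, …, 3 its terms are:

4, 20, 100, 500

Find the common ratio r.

Consecutive ratio: 20/4 = 5, and 100/20 = 5, so r = 5.
Then A·5^0 = 4 gives A = 4, and P(k) = 4·5^k.

5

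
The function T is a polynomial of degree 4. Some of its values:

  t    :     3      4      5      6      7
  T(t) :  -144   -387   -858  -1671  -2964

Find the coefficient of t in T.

Write T(t) = at^4 + bt³ + ct² + dt + e; the 5 given values yield a linear system in the 5 coefficients.
Solving, T(t) = -t^4 - t³ - 5t² + 4t - 3.
The coefficient of t is 4.

4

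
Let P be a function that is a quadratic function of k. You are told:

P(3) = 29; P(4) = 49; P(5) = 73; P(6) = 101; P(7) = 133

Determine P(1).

1

First differences: 20, 24, 28, 32. Second differences: 4, 4, 4.
Level-2 differences are constant, so P has degree 2.
Fitting a degree-2 polynomial gives P(k) = 2k² + 6k - 7.
Then P(1) = 1.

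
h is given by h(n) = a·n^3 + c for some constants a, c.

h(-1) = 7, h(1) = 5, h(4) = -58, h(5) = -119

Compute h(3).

From h(-1) = 7 and h(1) = 5: -1a + c = 7 and 1a + c = 5.
Subtracting: 2a = -2, so a = -1; then c = 7 − (-1)·(-1) = 6.
So h(n) = -1n³ + 6, and h(3) = -21.

-21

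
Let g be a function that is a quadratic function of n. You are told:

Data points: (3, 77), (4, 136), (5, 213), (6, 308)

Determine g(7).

421

First differences: 59, 77, 95. Second differences: 18, 18.
Level-2 differences are constant, so g has degree 2.
Extending the table by one column gives the next first difference 113, so g(7) = 308 + 113 = 421.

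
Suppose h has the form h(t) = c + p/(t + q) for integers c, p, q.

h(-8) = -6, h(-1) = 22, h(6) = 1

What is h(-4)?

(h(t) − c)(t + q) = p for each data point; the three points give a linear system in c and q, then p follows.
Solving: c = -2, q = 2, p = 24, so h(t) = -2 + 24/(t + 2).
Then h(-4) = -2 + 24/(-2) = -14.

-14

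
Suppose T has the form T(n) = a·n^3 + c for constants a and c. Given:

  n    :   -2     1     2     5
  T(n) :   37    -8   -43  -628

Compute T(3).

From T(-2) = 37 and T(1) = -8: -8a + c = 37 and 1a + c = -8.
Subtracting: 9a = -45, so a = -5; then c = 37 − (-5)·(-8) = -3.
So T(n) = -5n³ − 3, and T(3) = -138.

-138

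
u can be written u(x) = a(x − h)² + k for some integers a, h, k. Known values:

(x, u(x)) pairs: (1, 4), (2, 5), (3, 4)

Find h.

2

First differences 1, -1; second difference -2 = 2a, so a = -1.
Expanding, the x-coefficient is −2ah = 2h; matching it to the data gives h = 2, and then k = 5.
So u(x) = -1(x − 2)² + 5.
Hence h = 2.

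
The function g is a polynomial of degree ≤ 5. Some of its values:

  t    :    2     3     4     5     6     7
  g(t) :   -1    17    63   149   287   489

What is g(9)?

First differences: 18, 46, 86, 138, 202. Second differences: 28, 40, 52, 64. Third differences: 12, 12, 12.
Level-3 differences are constant, so g has degree 3.
Fitting a degree-3 polynomial gives g(t) = 2t³ - 4t² - 1.
Then g(9) = 1133.

1133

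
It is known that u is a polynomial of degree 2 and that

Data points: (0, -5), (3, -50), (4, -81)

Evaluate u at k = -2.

Write u(k) = ak² + bk + c; the 3 given values yield a linear system in the 3 coefficients.
Solving, u(k) = -4k² - 3k - 5.
Then u(-2) = -15.

-15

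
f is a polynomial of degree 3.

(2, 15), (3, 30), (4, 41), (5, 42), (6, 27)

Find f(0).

First differences: 15, 11, 1, -15. Second differences: -4, -10, -16. Third differences: -6, -6.
Level-3 differences are constant, so f has degree 3.
Fitting a degree-3 polynomial gives f(x) = -x³ + 7x² - x - 3.
Then f(0) = -3.

-3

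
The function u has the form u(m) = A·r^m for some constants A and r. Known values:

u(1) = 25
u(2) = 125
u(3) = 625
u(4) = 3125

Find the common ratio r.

Consecutive ratio: 125/25 = 5, and 625/125 = 5, so r = 5.
Then A·5^1 = 25 gives A = 5, and u(m) = 5·5^m.

5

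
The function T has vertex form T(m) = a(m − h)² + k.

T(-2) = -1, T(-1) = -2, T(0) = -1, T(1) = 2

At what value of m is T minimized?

First differences -1, 1, 3; second difference 2 = 2a, so a = 1.
Expanding, the m-coefficient is −2ah = -2h; matching it to the data gives h = -1, and then k = -2.
So T(m) = 1(m + 1)² − 2.
Hence h = -1.

-1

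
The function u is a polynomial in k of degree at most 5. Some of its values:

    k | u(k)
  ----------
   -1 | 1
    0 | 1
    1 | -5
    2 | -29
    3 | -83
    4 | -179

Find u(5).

-329

Write u(k) = ak^5 + bk^4 + ck³ + dk² + ek + p; the 6 given values yield a linear system in the 6 coefficients.
Solving, the top 2 coefficients vanish, and u(k) = -2k³ - 3k² - k + 1.
Then u(5) = -329.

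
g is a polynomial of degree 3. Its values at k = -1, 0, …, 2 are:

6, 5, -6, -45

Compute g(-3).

50

Write g(k) = ak³ + bk² + ck + d; the 4 given values yield a linear system in the 4 coefficients.
Solving, g(k) = -3k³ - 5k² - 3k + 5.
Then g(-3) = 50.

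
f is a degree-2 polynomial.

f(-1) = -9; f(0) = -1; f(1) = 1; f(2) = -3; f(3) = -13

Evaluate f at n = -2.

Write f(n) = an² + bn + c; the 5 given values yield a linear system in the 3 coefficients.
Solving, f(n) = -3n² + 5n - 1.
Then f(-2) = -23.

-23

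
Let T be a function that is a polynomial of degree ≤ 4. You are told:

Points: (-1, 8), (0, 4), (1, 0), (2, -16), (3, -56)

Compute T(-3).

64

First differences: -4, -4, -16, -40. Second differences: 0, -12, -24. Third differences: -12, -12.
Level-3 differences are constant, so T has degree 3.
Fitting a degree-3 polynomial gives T(m) = -2m³ - 2m + 4.
Then T(-3) = 64.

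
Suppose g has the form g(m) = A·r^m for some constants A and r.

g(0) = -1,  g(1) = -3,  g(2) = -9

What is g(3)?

-27

Consecutive ratio: -3/(-1) = 3, and -9/(-3) = 3, so r = 3.
Then A·3^0 = -1 gives A = -1, and g(m) = -1·3^m.
g(3) = -1·3^3 = -27.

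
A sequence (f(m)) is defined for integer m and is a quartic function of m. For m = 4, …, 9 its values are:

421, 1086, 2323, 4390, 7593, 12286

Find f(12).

39565

Write f(m) = am^4 + bm³ + cm² + dm + e; the 6 given values yield a linear system in the 5 coefficients.
Solving, f(m) = 2m^4 - m³ - m² - 3m + 1.
Then f(12) = 39565.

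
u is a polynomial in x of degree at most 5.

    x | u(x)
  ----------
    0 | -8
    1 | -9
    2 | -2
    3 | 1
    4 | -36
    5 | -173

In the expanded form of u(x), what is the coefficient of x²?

-1

Write u(x) = ax^5 + bx^4 + cx³ + dx² + ex + p; the 6 given values yield a linear system in the 6 coefficients.
Solving, the leading coefficient vanishes, and u(x) = -x^4 + 4x³ - x² - 3x - 8.
The coefficient of x² is -1.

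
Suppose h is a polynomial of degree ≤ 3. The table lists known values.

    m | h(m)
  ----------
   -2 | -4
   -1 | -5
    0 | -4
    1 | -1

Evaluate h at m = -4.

Write h(m) = am³ + bm² + cm + d; the 4 given values yield a linear system in the 4 coefficients.
Solving, the leading coefficient vanishes, and h(m) = m² + 2m - 4.
Then h(-4) = 4.

4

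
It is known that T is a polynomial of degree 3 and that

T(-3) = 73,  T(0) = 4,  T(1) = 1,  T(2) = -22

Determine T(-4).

176

Write T(k) = ak³ + bk² + ck + d; the 4 given values yield a linear system in the 4 coefficients.
Solving, T(k) = -3k³ - k² + k + 4.
Then T(-4) = 176.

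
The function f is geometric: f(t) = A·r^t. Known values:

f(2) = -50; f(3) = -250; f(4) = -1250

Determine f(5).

Consecutive ratio: -250/(-50) = 5, and -1250/(-250) = 5, so r = 5.
Then A·5^2 = -50 gives A = -2, and f(t) = -2·5^t.
f(5) = -2·5^5 = -6250.

-6250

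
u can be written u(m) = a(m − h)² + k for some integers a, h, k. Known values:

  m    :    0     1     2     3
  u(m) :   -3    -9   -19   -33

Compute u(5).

First differences -6, -10, -14; second difference -4 = 2a, so a = -2.
Expanding, the m-coefficient is −2ah = 4h; matching it to the data gives h = -1, and then k = -1.
So u(m) = -2(m + 1)² − 1.
u(5) = -2·6² − 1 = -73.

-73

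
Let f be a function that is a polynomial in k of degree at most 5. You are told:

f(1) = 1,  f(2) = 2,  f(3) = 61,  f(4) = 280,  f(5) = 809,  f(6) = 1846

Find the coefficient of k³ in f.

First differences: 1, 59, 219, 529, 1037. Second differences: 58, 160, 310, 508. Third differences: 102, 150, 198. Fourth differences: 48, 48.
Level-4 differences are constant, so f has degree 4.
Fitting a degree-4 polynomial gives f(k) = 2k^4 - 3k³ - 3k² + k + 4.
The coefficient of k³ is -3.

-3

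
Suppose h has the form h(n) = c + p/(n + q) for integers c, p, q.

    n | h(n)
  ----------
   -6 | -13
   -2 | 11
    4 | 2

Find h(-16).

(h(n) − c)(n + q) = p for each data point; the three points give a linear system in c and q, then p follows.
Solving: c = -1, q = 4, p = 24, so h(n) = -1 + 24/(n + 4).
Then h(-16) = -1 + 24/(-12) = -3.

-3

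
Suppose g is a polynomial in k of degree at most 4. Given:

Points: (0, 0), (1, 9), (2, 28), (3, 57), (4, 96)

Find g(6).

204

Write g(k) = ak^4 + bk³ + ck² + dk + e; the 5 given values yield a linear system in the 5 coefficients.
Solving, the top 2 coefficients vanish, and g(k) = 5k² + 4k.
Then g(6) = 204.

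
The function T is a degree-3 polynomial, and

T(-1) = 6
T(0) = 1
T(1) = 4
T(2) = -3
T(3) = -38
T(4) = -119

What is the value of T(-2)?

37

First differences: -5, 3, -7, -35, -81. Second differences: 8, -10, -28, -46. Third differences: -18, -18, -18.
Level-3 differences are constant, so T has degree 3.
Fitting a degree-3 polynomial gives T(m) = -3m³ + 4m² + 2m + 1.
Then T(-2) = 37.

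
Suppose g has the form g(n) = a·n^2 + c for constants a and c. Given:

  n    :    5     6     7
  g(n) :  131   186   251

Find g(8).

From g(5) = 131 and g(6) = 186: 25a + c = 131 and 36a + c = 186.
Subtracting: 11a = 55, so a = 5; then c = 131 − 5·25 = 6.
So g(n) = 5n² + 6, and g(8) = 326.

326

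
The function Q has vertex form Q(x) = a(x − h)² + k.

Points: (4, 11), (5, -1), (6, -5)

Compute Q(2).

59

First differences -12, -4; second difference 8 = 2a, so a = 4.
Expanding, the x-coefficient is −2ah = -8h; matching it to the data gives h = 6, and then k = -5.
So Q(x) = 4(x − 6)² − 5.
Q(2) = 4·(-4)² − 5 = 59.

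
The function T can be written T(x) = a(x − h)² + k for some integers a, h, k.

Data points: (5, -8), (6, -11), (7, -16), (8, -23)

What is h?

First differences -3, -5, -7; second difference -2 = 2a, so a = -1.
Expanding, the x-coefficient is −2ah = 2h; matching it to the data gives h = 4, and then k = -7.
So T(x) = -1(x − 4)² − 7.
Hence h = 4.

4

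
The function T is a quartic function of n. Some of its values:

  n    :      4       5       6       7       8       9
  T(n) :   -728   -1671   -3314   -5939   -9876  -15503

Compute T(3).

-251

Write T(n) = an^4 + bn³ + cn² + dn + e; the 6 given values yield a linear system in the 5 coefficients.
Solving, T(n) = -2n^4 - 3n³ - 3n² + 5n + 4.
Then T(3) = -251.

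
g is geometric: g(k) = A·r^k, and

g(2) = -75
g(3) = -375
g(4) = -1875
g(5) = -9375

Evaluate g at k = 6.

-46875

Consecutive ratio: -375/(-75) = 5, and -1875/(-375) = 5, so r = 5.
Then A·5^2 = -75 gives A = -3, and g(k) = -3·5^k.
g(6) = -3·5^6 = -46875.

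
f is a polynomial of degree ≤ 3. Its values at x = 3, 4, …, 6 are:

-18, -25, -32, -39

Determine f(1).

First differences: -7, -7, -7.
Level-1 differences are constant, so f has degree 1.
Fitting a degree-1 polynomial gives f(x) = -7x + 3.
Then f(1) = -4.

-4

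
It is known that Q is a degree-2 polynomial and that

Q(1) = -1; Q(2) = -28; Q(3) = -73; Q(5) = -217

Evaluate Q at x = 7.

-433

Write Q(x) = ax² + bx + c; the 4 given values yield a linear system in the 3 coefficients.
Solving, Q(x) = -9x² + 8.
Then Q(7) = -433.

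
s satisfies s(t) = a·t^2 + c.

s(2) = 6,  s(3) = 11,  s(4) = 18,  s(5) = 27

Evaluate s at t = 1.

3

From s(2) = 6 and s(3) = 11: 4a + c = 6 and 9a + c = 11.
Subtracting: 5a = 5, so a = 1; then c = 6 − 1·4 = 2.
So s(t) = 1t² + 2, and s(1) = 3.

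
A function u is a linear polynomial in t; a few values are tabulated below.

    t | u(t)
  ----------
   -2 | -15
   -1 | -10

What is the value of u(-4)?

-25

Write u(t) = at + b; the 2 given values yield a linear system in the 2 coefficients.
Solving, u(t) = 5t - 5.
Then u(-4) = -25.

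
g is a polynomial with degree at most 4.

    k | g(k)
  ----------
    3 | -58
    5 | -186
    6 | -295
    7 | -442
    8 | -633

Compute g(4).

Write g(k) = ak^4 + bk³ + ck² + dk + e; the 5 given values yield a linear system in the 5 coefficients.
Solving, the leading coefficient vanishes, and g(k) = -k³ - k² - 7k - 1.
Then g(4) = -109.

-109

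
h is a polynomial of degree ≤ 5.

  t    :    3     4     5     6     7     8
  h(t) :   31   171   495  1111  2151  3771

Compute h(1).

-9

First differences: 140, 324, 616, 1040, 1620. Second differences: 184, 292, 424, 580. Third differences: 108, 132, 156. Fourth differences: 24, 24.
Level-4 differences are constant, so h has degree 4.
Fitting a degree-4 polynomial gives h(t) = t^4 - 5t² - 5.
Then h(1) = -9.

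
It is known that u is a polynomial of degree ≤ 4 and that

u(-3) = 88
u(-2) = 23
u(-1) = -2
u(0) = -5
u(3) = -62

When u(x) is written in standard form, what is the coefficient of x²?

2

Write u(x) = ax^4 + bx³ + cx² + dx + e; the 5 given values yield a linear system in the 5 coefficients.
Solving, the leading coefficient vanishes, and u(x) = -3x³ + 2x² + 2x - 5.
The coefficient of x² is 2.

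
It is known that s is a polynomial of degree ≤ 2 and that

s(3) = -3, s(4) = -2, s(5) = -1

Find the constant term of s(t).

-6

First differences: 1, 1.
Level-1 differences are constant, so s has degree 1.
Fitting a degree-1 polynomial gives s(t) = t - 6.
The constant term is s(0) = -6.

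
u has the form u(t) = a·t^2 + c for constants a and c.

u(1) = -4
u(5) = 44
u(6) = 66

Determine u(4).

26

From u(1) = -4 and u(5) = 44: 1a + c = -4 and 25a + c = 44.
Subtracting: 24a = 48, so a = 2; then c = -4 − 2·1 = -6.
So u(t) = 2t² − 6, and u(4) = 26.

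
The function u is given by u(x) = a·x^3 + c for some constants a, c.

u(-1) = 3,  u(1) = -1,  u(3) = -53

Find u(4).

From u(-1) = 3 and u(1) = -1: -1a + c = 3 and 1a + c = -1.
Subtracting: 2a = -4, so a = -2; then c = 3 − (-2)·(-1) = 1.
So u(x) = -2x³ + 1, and u(4) = -127.

-127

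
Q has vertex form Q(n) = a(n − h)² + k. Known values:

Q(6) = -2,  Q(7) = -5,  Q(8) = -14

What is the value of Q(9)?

First differences -3, -9; second difference -6 = 2a, so a = -3.
Expanding, the n-coefficient is −2ah = 6h; matching it to the data gives h = 6, and then k = -2.
So Q(n) = -3(n − 6)² − 2.
Q(9) = -3·3² − 2 = -29.

-29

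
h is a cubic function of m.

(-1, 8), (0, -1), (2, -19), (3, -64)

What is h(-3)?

Write h(m) = am³ + bm² + cm + d; the 4 given values yield a linear system in the 4 coefficients.
Solving, h(m) = -3m³ + 3m² - 3m - 1.
Then h(-3) = 116.

116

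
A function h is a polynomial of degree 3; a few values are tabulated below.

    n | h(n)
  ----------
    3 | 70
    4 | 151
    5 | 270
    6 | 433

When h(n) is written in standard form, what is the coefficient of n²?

7

Write h(n) = an³ + bn² + cn + d; the 4 given values yield a linear system in the 4 coefficients.
Solving, h(n) = n³ + 7n² - 5n - 5.
The coefficient of n² is 7.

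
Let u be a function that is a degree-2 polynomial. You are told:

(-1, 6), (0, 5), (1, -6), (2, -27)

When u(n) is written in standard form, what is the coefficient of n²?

Write u(n) = an² + bn + c; the 4 given values yield a linear system in the 3 coefficients.
Solving, u(n) = -5n² - 6n + 5.
The coefficient of n² is -5.

-5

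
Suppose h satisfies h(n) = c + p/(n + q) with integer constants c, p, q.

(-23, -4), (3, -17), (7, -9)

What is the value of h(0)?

19

(h(n) − c)(n + q) = p for each data point; the three points give a linear system in c and q, then p follows.
Solving: c = -5, q = -1, p = -24, so h(n) = -5 − 24/(n − 1).
Then h(0) = -5 − 24/(-1) = 19.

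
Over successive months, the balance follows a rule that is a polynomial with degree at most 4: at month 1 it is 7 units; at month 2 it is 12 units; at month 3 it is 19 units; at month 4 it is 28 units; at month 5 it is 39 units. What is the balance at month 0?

4

Write the value at k as g(k).
First differences: 5, 7, 9, 11. Second differences: 2, 2, 2.
Level-2 differences are constant, so g has degree 2.
Fitting a degree-2 polynomial gives g(k) = k² + 2k + 4.
Then g(0) = 4.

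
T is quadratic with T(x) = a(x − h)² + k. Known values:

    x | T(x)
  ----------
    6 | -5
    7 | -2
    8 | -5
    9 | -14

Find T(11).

-50

First differences 3, -3, -9; second difference -6 = 2a, so a = -3.
Expanding, the x-coefficient is −2ah = 6h; matching it to the data gives h = 7, and then k = -2.
So T(x) = -3(x − 7)² − 2.
T(11) = -3·4² − 2 = -50.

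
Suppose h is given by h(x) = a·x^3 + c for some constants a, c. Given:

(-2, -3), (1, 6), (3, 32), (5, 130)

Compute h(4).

From h(-2) = -3 and h(1) = 6: -8a + c = -3 and 1a + c = 6.
Subtracting: 9a = 9, so a = 1; then c = -3 − 1·(-8) = 5.
So h(x) = 1x³ + 5, and h(4) = 69.

69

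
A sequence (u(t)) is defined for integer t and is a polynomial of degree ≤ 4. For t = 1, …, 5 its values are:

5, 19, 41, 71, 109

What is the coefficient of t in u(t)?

2

First differences: 14, 22, 30, 38. Second differences: 8, 8, 8.
Level-2 differences are constant, so u has degree 2.
Fitting a degree-2 polynomial gives u(t) = 4t² + 2t - 1.
The coefficient of t is 2.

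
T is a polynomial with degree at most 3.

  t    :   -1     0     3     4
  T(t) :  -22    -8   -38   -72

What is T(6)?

Write T(t) = at³ + bt² + ct + d; the 4 given values yield a linear system in the 4 coefficients.
Solving, the leading coefficient vanishes, and T(t) = -6t² + 8t - 8.
Then T(6) = -176.

-176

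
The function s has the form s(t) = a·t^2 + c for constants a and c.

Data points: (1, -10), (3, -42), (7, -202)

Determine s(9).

From s(1) = -10 and s(3) = -42: 1a + c = -10 and 9a + c = -42.
Subtracting: 8a = -32, so a = -4; then c = -10 − (-4)·1 = -6.
So s(t) = -4t² − 6, and s(9) = -330.

-330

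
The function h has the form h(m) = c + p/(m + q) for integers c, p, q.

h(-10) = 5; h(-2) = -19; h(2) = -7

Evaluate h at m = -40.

(h(m) − c)(m + q) = p for each data point; the three points give a linear system in c and q, then p follows.
Solving: c = -1, q = 4, p = -36, so h(m) = -1 − 36/(m + 4).
Then h(-40) = -1 − 36/(-36) = 0.

0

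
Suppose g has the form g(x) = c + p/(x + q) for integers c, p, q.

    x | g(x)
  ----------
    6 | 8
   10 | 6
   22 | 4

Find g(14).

(g(x) − c)(x + q) = p for each data point; the three points give a linear system in c and q, then p follows.
Solving: c = 2, q = 2, p = 48, so g(x) = 2 + 48/(x + 2).
Then g(14) = 2 + 48/16 = 5.

5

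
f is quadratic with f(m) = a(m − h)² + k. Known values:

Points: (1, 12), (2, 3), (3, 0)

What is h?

3

First differences -9, -3; second difference 6 = 2a, so a = 3.
Expanding, the m-coefficient is −2ah = -6h; matching it to the data gives h = 3, and then k = 0.
So f(m) = 3(m − 3)² + 0.
Hence h = 3.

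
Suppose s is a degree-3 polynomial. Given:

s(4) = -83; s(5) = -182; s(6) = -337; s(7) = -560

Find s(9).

-1258

Write s(m) = am³ + bm² + cm + d; the 4 given values yield a linear system in the 4 coefficients.
Solving, s(m) = -2m³ + 2m² + 5m - 7.
Then s(9) = -1258.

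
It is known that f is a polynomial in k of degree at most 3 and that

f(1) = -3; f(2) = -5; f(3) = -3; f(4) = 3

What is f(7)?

Write f(k) = ak³ + bk² + ck + d; the 4 given values yield a linear system in the 4 coefficients.
Solving, the leading coefficient vanishes, and f(k) = 2k² - 8k + 3.
Then f(7) = 45.

45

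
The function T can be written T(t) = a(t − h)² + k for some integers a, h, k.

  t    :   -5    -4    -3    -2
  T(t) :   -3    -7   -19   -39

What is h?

-5

First differences -4, -12, -20; second difference -8 = 2a, so a = -4.
Expanding, the t-coefficient is −2ah = 8h; matching it to the data gives h = -5, and then k = -3.
So T(t) = -4(t + 5)² − 3.
Hence h = -5.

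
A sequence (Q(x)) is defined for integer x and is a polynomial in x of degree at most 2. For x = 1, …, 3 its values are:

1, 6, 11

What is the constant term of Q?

First differences: 5, 5.
Level-1 differences are constant, so Q has degree 1.
Fitting a degree-1 polynomial gives Q(x) = 5x - 4.
The constant term is Q(0) = -4.

-4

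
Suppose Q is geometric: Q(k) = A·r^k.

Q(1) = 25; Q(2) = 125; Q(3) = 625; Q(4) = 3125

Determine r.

5

Consecutive ratio: 125/25 = 5, and 625/125 = 5, so r = 5.
Then A·5^1 = 25 gives A = 5, and Q(k) = 5·5^k.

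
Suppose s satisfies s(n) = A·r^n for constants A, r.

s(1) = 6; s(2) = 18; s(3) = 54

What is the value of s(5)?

Consecutive ratio: 18/6 = 3, and 54/18 = 3, so r = 3.
Then A·3^1 = 6 gives A = 2, and s(n) = 2·3^n.
s(5) = 2·3^5 = 486.

486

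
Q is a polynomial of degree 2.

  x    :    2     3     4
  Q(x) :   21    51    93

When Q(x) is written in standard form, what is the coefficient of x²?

6

Write Q(x) = ax² + bx + c; the 3 given values yield a linear system in the 3 coefficients.
Solving, Q(x) = 6x² - 3.
The coefficient of x² is 6.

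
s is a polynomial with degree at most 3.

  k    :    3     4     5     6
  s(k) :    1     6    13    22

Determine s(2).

First differences: 5, 7, 9. Second differences: 2, 2.
Level-2 differences are constant, so s has degree 2.
Fitting a degree-2 polynomial gives s(k) = k² - 2k - 2.
Then s(2) = -2.

-2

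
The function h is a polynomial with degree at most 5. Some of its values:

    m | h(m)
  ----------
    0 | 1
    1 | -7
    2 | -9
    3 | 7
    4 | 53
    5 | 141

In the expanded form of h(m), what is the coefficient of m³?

Write h(m) = am^5 + bm^4 + cm³ + dm² + em + p; the 6 given values yield a linear system in the 6 coefficients.
Solving, the top 2 coefficients vanish, and h(m) = 2m³ - 3m² - 7m + 1.
The coefficient of m³ is 2.

2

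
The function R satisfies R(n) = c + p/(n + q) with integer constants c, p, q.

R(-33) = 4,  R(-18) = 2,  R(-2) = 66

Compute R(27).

8

(R(n) − c)(n + q) = p for each data point; the three points give a linear system in c and q, then p follows.
Solving: c = 6, q = 3, p = 60, so R(n) = 6 + 60/(n + 3).
Then R(27) = 6 + 60/30 = 8.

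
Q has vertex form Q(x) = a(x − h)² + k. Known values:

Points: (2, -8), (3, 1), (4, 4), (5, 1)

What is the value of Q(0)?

First differences 9, 3, -3; second difference -6 = 2a, so a = -3.
Expanding, the x-coefficient is −2ah = 6h; matching it to the data gives h = 4, and then k = 4.
So Q(x) = -3(x − 4)² + 4.
Q(0) = -3·(-4)² + 4 = -44.

-44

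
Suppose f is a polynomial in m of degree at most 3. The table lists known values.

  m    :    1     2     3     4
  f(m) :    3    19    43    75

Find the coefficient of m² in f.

Write f(m) = am³ + bm² + cm + d; the 4 given values yield a linear system in the 4 coefficients.
Solving, the leading coefficient vanishes, and f(m) = 4m² + 4m - 5.
The coefficient of m² is 4.

4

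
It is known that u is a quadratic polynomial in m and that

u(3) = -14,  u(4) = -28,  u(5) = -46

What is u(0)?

Write u(m) = am² + bm + c; the 3 given values yield a linear system in the 3 coefficients.
Solving, u(m) = -2m² + 4.
Then u(0) = 4.

4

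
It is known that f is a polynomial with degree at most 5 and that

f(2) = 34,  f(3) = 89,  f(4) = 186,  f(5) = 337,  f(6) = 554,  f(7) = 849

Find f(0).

First differences: 55, 97, 151, 217, 295. Second differences: 42, 54, 66, 78. Third differences: 12, 12, 12.
Level-3 differences are constant, so f has degree 3.
Fitting a degree-3 polynomial gives f(x) = 2x³ + 3x² + 2x + 2.
Then f(0) = 2.

2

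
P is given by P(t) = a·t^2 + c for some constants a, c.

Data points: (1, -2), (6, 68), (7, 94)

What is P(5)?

From P(1) = -2 and P(6) = 68: 1a + c = -2 and 36a + c = 68.
Subtracting: 35a = 70, so a = 2; then c = -2 − 2·1 = -4.
So P(t) = 2t² − 4, and P(5) = 46.

46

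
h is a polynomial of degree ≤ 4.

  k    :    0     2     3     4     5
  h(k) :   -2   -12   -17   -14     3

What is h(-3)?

Write h(k) = ak^4 + bk³ + ck² + dk + e; the 5 given values yield a linear system in the 5 coefficients.
Solving, the leading coefficient vanishes, and h(k) = k³ - 5k² + k - 2.
Then h(-3) = -77.

-77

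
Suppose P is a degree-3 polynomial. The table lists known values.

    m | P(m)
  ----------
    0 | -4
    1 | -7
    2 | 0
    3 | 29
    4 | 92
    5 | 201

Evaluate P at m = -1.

First differences: -3, 7, 29, 63, 109. Second differences: 10, 22, 34, 46. Third differences: 12, 12, 12.
Level-3 differences are constant, so P has degree 3.
Fitting a degree-3 polynomial gives P(m) = 2m³ - m² - 4m - 4.
Then P(-1) = -3.

-3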